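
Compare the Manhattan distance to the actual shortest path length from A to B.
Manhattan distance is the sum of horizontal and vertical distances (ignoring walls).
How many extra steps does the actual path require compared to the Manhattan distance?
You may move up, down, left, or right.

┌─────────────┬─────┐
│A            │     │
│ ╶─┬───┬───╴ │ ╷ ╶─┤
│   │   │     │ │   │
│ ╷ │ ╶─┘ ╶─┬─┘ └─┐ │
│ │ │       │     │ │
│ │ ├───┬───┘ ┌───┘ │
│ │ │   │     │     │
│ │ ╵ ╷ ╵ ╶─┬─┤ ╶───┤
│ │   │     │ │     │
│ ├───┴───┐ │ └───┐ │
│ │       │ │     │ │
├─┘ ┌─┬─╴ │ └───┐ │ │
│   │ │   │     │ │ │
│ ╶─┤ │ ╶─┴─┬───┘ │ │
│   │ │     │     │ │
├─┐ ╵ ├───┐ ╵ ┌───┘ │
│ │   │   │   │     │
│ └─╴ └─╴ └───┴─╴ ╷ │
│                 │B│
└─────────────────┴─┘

Manhattan distance: |9 - 0| + |9 - 0| = 18
Actual path length: 32
Extra steps: 32 - 18 = 14

Solution:

┌─────────────┬─────┐
│A            │↱ ↓  │
│ ╶─┬───┬───╴ │ ╷ ╶─┤
│↳ ↓│   │     │↑│↳ ↓│
│ ╷ │ ╶─┘ ╶─┬─┘ └─┐ │
│ │↓│       │↱ ↑  │↓│
│ │ ├───┬───┘ ┌───┘ │
│ │↓│↱ ↓│↱ → ↑│↓ ← ↲│
│ │ ╵ ╷ ╵ ╶─┬─┤ ╶───┤
│ │↳ ↑│↳ ↑  │ │↳ → ↓│
│ ├───┴───┐ │ └───┐ │
│ │       │ │     │↓│
├─┘ ┌─┬─╴ │ └───┐ │ │
│   │ │   │     │ │↓│
│ ╶─┤ │ ╶─┴─┬───┘ │ │
│   │ │     │     │↓│
├─┐ ╵ ├───┐ ╵ ┌───┘ │
│ │   │   │   │    ↓│
│ └─╴ └─╴ └───┴─╴ ╷ │
│                 │B│
└─────────────────┴─┘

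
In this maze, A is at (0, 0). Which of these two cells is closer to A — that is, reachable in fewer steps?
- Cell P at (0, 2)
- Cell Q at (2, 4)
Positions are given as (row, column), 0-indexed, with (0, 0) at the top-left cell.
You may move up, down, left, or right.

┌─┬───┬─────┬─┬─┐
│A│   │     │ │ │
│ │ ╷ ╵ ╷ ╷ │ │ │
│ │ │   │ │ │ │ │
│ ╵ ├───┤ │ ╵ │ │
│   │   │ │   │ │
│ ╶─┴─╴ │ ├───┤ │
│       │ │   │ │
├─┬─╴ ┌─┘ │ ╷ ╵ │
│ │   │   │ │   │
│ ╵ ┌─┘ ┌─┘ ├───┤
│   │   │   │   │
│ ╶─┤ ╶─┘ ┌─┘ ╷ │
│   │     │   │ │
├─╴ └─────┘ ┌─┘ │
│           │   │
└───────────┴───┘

Shortest path A → P at (0, 2): 6 steps
Shortest path A → Q at (2, 4): 12 steps

P is closer (6 steps vs 12 steps).

Path to P:

┌─┬───┬─────┬─┬─┐
│A│↱ P│     │ │ │
│ │ ╷ ╵ ╷ ╷ │ │ │
│↓│↑│   │ │ │ │ │
│ ╵ ├───┤ │ ╵ │ │
│↳ ↑│   │ │   │ │
│ ╶─┴─╴ │ ├───┤ │
│       │ │   │ │
├─┬─╴ ┌─┘ │ ╷ ╵ │
│ │   │   │ │   │
│ ╵ ┌─┘ ┌─┘ ├───┤
│   │   │   │   │
│ ╶─┤ ╶─┘ ┌─┘ ╷ │
│   │     │   │ │
├─╴ └─────┘ ┌─┘ │
│           │   │
└───────────┴───┘

Path to Q:

┌─┬───┬─────┬─┬─┐
│A│↱ ↓│↱ ↓  │ │ │
│ │ ╷ ╵ ╷ ╷ │ │ │
│↓│↑│↳ ↑│↓│ │ │ │
│ ╵ ├───┤ │ ╵ │ │
│↳ ↑│   │Q│   │ │
│ ╶─┴─╴ │ ├───┤ │
│       │ │   │ │
├─┬─╴ ┌─┘ │ ╷ ╵ │
│ │   │   │ │   │
│ ╵ ┌─┘ ┌─┘ ├───┤
│   │   │   │   │
│ ╶─┤ ╶─┘ ┌─┘ ╷ │
│   │     │   │ │
├─╴ └─────┘ ┌─┘ │
│           │   │
└───────────┴───┘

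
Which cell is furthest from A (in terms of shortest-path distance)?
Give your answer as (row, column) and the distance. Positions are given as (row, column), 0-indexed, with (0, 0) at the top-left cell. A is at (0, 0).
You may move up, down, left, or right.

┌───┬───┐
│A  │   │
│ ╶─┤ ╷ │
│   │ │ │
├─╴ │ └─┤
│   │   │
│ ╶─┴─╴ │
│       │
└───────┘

Computing BFS distances from A to all cells:
Furthest cell: (1, 3)
Distance: 14 steps

Path from A to the furthest cell:

┌───┬───┐
│A  │↱ ↓│
│ ╶─┤ ╷ │
│↳ ↓│↑│B│
├─╴ │ └─┤
│↓ ↲│↑ ↰│
│ ╶─┴─╴ │
│↳ → → ↑│
└───────┘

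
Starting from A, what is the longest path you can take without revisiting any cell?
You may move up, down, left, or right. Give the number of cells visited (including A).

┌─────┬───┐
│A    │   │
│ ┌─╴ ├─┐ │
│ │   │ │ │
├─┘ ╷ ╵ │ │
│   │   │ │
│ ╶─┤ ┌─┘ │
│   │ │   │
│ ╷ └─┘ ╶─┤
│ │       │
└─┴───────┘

Finding longest simple path using DFS:
Start: (0, 0)
Longest path visits 18 cells
Path: A → right → right → down → left → down → left → down → right → down → right → right → up → right → up → up → up → left

Solution:

┌─────┬───┐
│A → ↓│B ↰│
│ ┌─╴ ├─┐ │
│ │↓ ↲│ │↑│
├─┘ ╷ ╵ │ │
│↓ ↲│   │↑│
│ ╶─┤ ┌─┘ │
│↳ ↓│ │↱ ↑│
│ ╷ └─┘ ╶─┤
│ │↳ → ↑  │
└─┴───────┘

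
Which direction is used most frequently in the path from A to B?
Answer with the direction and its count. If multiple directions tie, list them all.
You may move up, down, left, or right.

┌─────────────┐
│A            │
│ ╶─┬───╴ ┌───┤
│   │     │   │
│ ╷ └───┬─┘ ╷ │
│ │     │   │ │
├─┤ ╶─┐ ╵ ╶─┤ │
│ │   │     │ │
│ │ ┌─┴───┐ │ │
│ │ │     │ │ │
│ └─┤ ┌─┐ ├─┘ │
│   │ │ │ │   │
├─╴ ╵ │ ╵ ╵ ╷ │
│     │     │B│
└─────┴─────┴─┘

Directions: down, right, down, right, right, down, right, up, right, up, right, down, down, down, down, down
Counts: {'down': 8, 'right': 6, 'up': 2}
Most common: down (8 times)

Solution:

┌─────────────┐
│A            │
│ ╶─┬───╴ ┌───┤
│↳ ↓│     │↱ ↓│
│ ╷ └───┬─┘ ╷ │
│ │↳ → ↓│↱ ↑│↓│
├─┤ ╶─┐ ╵ ╶─┤ │
│ │   │↳ ↑  │↓│
│ │ ┌─┴───┐ │ │
│ │ │     │ │↓│
│ └─┤ ┌─┐ ├─┘ │
│   │ │ │ │  ↓│
├─╴ ╵ │ ╵ ╵ ╷ │
│     │     │B│
└─────┴─────┴─┘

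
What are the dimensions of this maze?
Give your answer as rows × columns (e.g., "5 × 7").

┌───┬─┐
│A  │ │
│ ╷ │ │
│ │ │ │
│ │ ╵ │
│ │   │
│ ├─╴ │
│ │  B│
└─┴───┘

Counting the maze dimensions:
Rows (vertical): 4
Columns (horizontal): 3
Dimensions: 4 × 3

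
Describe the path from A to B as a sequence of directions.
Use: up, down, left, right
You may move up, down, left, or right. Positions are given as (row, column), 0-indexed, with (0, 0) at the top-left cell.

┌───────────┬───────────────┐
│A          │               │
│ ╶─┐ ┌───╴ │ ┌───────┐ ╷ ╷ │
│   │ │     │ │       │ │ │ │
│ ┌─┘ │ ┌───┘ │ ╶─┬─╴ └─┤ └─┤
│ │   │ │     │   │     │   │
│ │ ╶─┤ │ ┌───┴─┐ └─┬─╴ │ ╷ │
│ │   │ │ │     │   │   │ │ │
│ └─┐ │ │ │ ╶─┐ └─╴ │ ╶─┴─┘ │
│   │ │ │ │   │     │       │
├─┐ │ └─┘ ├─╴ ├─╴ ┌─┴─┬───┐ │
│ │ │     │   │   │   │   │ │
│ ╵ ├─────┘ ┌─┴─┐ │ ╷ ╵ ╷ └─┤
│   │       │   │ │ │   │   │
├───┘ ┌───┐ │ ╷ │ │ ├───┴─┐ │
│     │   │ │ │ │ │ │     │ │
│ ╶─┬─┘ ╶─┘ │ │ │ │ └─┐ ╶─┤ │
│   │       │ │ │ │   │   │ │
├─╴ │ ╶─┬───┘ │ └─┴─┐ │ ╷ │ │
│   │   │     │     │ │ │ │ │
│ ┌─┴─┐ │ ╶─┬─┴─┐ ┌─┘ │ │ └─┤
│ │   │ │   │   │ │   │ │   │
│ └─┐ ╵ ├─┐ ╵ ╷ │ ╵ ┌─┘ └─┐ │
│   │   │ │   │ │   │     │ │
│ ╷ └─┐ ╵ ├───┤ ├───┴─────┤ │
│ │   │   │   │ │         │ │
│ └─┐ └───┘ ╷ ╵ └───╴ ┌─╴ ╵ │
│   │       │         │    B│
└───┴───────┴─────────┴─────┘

Finding the path and converting it to directions:
Path through cells: (0,0) → (0,1) → (0,2) → (1,2) → (2,2) → (2,1) → (3,1) → (3,2) → (4,2) → (5,2) → (5,3) → (5,4) → (4,4) → (3,4) → (2,4) → (2,5) → (2,6) → (1,6) → (0,6) → (0,7) → (0,8) → (0,9) → (0,10) → (0,11) → (0,12) → (1,12) → (2,12) → (2,13) → (3,13) → (4,13) → (4,12) → (4,11) → (4,10) → (3,10) → (3,11) → (2,11) → (2,10) → (1,10) → (1,9) → (1,8) → (1,7) → (2,7) → (2,8) → (3,8) → (3,9) → (4,9) → (4,8) → (4,7) → (3,7) → (3,6) → (3,5) → (4,5) → (4,6) → (5,6) → (5,5) → (6,5) → (6,4) → (6,3) → (6,2) → (7,2) → (7,1) → (7,0) → (8,0) → (8,1) → (9,1) → (9,0) → (10,0) → (11,0) → (11,1) → (12,1) → (12,2) → (13,2) → (13,3) → (13,4) → (13,5) → (12,5) → (12,6) → (13,6) → (13,7) → (13,8) → (13,9) → (13,10) → (12,10) → (12,11) → (12,12) → (13,12) → (13,13)
Directions: right, right, down, down, left, down, right, down, down, right, right, up, up, up, right, right, up, up, right, right, right, right, right, right, down, down, right, down, down, left, left, left, up, right, up, left, up, left, left, left, down, right, down, right, down, left, left, up, left, left, down, right, down, left, down, left, left, left, down, left, left, down, right, down, left, down, down, right, down, right, down, right, right, right, up, right, down, right, right, right, right, up, right, right, down, right

Solution:

┌───────────┬───────────────┐
│A → ↓      │↱ → → → → → ↓  │
│ ╶─┐ ┌───╴ │ ┌───────┐ ╷ ╷ │
│   │↓│     │↑│↓ ← ← ↰│ │↓│ │
│ ┌─┘ │ ┌───┘ │ ╶─┬─╴ └─┤ └─┤
│ │↓ ↲│ │↱ → ↑│↳ ↓│  ↑ ↰│↳ ↓│
│ │ ╶─┤ │ ┌───┴─┐ └─┬─╴ │ ╷ │
│ │↳ ↓│ │↑│↓ ← ↰│↳ ↓│↱ ↑│ │↓│
│ └─┐ │ │ │ ╶─┐ └─╴ │ ╶─┴─┘ │
│   │↓│ │↑│↳ ↓│↑ ← ↲│↑ ← ← ↲│
├─┐ │ └─┘ ├─╴ ├─╴ ┌─┴─┬───┐ │
│ │ │↳ → ↑│↓ ↲│   │   │   │ │
│ ╵ ├─────┘ ┌─┴─┐ │ ╷ ╵ ╷ └─┤
│   │↓ ← ← ↲│   │ │ │   │   │
├───┘ ┌───┐ │ ╷ │ │ ├───┴─┐ │
│↓ ← ↲│   │ │ │ │ │ │     │ │
│ ╶─┬─┘ ╶─┘ │ │ │ │ └─┐ ╶─┤ │
│↳ ↓│       │ │ │ │   │   │ │
├─╴ │ ╶─┬───┘ │ └─┴─┐ │ ╷ │ │
│↓ ↲│   │     │     │ │ │ │ │
│ ┌─┴─┐ │ ╶─┬─┴─┐ ┌─┘ │ │ └─┤
│↓│   │ │   │   │ │   │ │   │
│ └─┐ ╵ ├─┐ ╵ ╷ │ ╵ ┌─┘ └─┐ │
│↳ ↓│   │ │   │ │   │     │ │
│ ╷ └─┐ ╵ ├───┤ ├───┴─────┤ │
│ │↳ ↓│   │↱ ↓│ │    ↱ → ↓│ │
│ └─┐ └───┘ ╷ ╵ └───╴ ┌─╴ ╵ │
│   │↳ → → ↑│↳ → → → ↑│  ↳ B│
└───┴───────┴─────────┴─────┘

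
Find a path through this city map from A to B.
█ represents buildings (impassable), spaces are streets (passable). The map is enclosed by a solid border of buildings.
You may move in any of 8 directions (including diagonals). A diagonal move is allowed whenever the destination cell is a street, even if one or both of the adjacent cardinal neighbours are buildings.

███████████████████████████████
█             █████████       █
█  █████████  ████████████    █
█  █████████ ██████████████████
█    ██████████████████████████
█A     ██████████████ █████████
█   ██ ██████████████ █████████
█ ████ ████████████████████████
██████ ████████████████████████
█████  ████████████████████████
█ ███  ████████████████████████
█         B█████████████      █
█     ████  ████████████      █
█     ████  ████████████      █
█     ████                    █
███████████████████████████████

Finding the shortest path from A to B:
Movement: 8-directional
Path length: 13 steps
Directions: right → right → right → right → down-right → down → down → down → down → down-right → right → right → right

Solution:

███████████████████████████████
█             █████████       █
█  █████████  ████████████    █
█  █████████ ██████████████████
█    ██████████████████████████
█A→→→↘ ██████████████ █████████
█   ██↓██████████████ █████████
█ ████↓████████████████████████
██████↓████████████████████████
█████ ↓████████████████████████
█ ███ ↘████████████████████████
█      →→→B█████████████      █
█     ████  ████████████      █
█     ████  ████████████      █
█     ████                    █
███████████████████████████████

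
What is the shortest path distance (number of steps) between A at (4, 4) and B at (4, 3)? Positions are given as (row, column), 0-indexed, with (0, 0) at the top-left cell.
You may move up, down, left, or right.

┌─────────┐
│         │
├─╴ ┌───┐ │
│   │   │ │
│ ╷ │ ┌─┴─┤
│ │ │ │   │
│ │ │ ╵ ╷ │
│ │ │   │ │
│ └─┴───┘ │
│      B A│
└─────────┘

Finding path from (4, 4) to (4, 3):
Path: (4,4) → (4,3)
Distance: 1 steps

Solution:

┌─────────┐
│         │
├─╴ ┌───┐ │
│   │   │ │
│ ╷ │ ┌─┴─┤
│ │ │ │   │
│ │ │ ╵ ╷ │
│ │ │   │ │
│ └─┴───┘ │
│      B A│
└─────────┘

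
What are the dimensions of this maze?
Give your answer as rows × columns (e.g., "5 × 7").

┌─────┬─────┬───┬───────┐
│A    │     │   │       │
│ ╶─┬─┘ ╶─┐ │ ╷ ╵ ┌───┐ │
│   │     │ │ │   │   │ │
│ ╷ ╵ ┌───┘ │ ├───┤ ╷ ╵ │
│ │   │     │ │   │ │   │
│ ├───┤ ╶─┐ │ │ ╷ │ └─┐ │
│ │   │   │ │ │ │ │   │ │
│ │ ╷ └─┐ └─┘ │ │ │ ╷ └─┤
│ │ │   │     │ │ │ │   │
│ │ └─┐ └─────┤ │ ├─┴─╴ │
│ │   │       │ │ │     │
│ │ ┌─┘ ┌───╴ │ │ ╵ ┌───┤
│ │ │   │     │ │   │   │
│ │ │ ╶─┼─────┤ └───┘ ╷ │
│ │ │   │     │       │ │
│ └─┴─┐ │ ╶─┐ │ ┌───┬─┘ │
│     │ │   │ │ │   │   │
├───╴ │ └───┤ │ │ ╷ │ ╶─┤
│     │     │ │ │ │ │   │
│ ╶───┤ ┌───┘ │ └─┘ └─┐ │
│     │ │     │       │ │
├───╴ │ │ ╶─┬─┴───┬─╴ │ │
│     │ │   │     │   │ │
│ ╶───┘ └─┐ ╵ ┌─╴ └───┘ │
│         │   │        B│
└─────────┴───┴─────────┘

Counting the maze dimensions:
Rows (vertical): 13
Columns (horizontal): 12
Dimensions: 13 × 12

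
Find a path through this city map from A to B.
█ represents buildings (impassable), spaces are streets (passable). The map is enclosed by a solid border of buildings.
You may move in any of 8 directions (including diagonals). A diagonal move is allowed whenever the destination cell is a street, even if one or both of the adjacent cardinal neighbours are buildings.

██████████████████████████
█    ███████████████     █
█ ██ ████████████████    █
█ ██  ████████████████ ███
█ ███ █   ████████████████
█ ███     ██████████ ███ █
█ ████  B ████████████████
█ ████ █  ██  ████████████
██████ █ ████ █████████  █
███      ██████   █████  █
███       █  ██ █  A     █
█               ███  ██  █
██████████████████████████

Finding the shortest path from A to B:
Movement: 8-directional
Path length: 14 steps
Directions: left → left → up-left → down-left → down-left → left → left → left → left → up-left → up-left → up → up → up

Solution:

██████████████████████████
█    ███████████████     █
█ ██ ████████████████    █
█ ██  ████████████████ ███
█ ███ █   ████████████████
█ ███     ██████████ ███ █
█ ████  B ████████████████
█ ████ █↑ ██  ████████████
██████ █↑████ █████████  █
███     ↑██████ ↙ █████  █
███      ↖█  ██↙█↖←A     █
█         ↖←←←← ███  ██  █
██████████████████████████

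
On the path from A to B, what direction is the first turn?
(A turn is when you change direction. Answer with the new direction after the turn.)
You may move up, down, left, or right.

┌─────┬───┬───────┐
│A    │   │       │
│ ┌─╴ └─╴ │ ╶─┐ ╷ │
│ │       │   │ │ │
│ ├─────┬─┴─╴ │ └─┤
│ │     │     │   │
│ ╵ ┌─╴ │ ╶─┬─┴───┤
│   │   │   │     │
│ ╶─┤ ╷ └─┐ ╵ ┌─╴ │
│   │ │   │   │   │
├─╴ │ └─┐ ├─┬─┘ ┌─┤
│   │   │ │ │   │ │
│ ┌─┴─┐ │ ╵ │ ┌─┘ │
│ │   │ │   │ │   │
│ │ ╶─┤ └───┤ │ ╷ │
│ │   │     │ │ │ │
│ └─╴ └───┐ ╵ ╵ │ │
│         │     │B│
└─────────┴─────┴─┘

Directions: down, down, down, right, up, right, right, down, left, down, down, right, down, down, right, right, down, right, right, up, up, right, down, down
First turn direction: right

Solution:

┌─────┬───┬───────┐
│A    │   │       │
│ ┌─╴ └─╴ │ ╶─┐ ╷ │
│↓│       │   │ │ │
│ ├─────┬─┴─╴ │ └─┤
│↓│↱ → ↓│     │   │
│ ╵ ┌─╴ │ ╶─┬─┴───┤
│↳ ↑│↓ ↲│   │     │
│ ╶─┤ ╷ └─┐ ╵ ┌─╴ │
│   │↓│   │   │   │
├─╴ │ └─┐ ├─┬─┘ ┌─┤
│   │↳ ↓│ │ │   │ │
│ ┌─┴─┐ │ ╵ │ ┌─┘ │
│ │   │↓│   │ │↱ ↓│
│ │ ╶─┤ └───┤ │ ╷ │
│ │   │↳ → ↓│ │↑│↓│
│ └─╴ └───┐ ╵ ╵ │ │
│         │↳ → ↑│B│
└─────────┴─────┴─┘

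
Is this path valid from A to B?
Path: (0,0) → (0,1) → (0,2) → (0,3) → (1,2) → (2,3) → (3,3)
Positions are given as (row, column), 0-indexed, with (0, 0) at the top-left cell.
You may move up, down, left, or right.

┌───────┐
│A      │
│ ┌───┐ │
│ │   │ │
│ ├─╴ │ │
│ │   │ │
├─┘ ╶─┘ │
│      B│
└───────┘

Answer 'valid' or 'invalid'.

Checking path validity:
Result: Invalid move at step 4: cannot move from (0, 3) to (1, 2).

invalid

Correct solution:

┌───────┐
│A → → ↓│
│ ┌───┐ │
│ │   │↓│
│ ├─╴ │ │
│ │   │↓│
├─┘ ╶─┘ │
│      B│
└───────┘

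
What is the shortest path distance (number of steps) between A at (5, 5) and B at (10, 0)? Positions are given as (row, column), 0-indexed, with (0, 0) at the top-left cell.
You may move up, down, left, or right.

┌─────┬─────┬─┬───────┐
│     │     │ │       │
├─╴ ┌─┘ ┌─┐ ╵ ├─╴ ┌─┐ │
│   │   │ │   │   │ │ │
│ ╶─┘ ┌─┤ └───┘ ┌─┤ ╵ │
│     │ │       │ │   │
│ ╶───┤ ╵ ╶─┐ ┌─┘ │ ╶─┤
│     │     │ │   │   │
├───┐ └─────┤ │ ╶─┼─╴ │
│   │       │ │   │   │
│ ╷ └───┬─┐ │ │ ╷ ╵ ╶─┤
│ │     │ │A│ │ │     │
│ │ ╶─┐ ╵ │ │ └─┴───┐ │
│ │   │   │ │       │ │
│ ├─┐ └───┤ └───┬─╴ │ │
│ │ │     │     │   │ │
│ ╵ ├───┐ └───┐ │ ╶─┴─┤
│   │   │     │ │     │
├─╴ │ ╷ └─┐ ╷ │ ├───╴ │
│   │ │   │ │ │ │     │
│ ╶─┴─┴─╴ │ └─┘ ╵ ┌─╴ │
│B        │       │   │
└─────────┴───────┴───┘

Finding path from (5, 5) to (10, 0):
Path: (5,5) → (6,5) → (7,5) → (7,6) → (7,7) → (8,7) → (9,7) → (10,7) → (10,6) → (10,5) → (9,5) → (8,5) → (8,4) → (7,4) → (7,3) → (7,2) → (6,2) → (6,1) → (5,1) → (4,1) → (4,0) → (5,0) → (6,0) → (7,0) → (8,0) → (8,1) → (9,1) → (9,0) → (10,0)
Distance: 28 steps

Solution:

┌─────┬─────┬─┬───────┐
│     │     │ │       │
├─╴ ┌─┘ ┌─┐ ╵ ├─╴ ┌─┐ │
│   │   │ │   │   │ │ │
│ ╶─┘ ┌─┤ └───┘ ┌─┤ ╵ │
│     │ │       │ │   │
│ ╶───┤ ╵ ╶─┐ ┌─┘ │ ╶─┤
│     │     │ │   │   │
├───┐ └─────┤ │ ╶─┼─╴ │
│↓ ↰│       │ │   │   │
│ ╷ └───┬─┐ │ │ ╷ ╵ ╶─┤
│↓│↑    │ │A│ │ │     │
│ │ ╶─┐ ╵ │ │ └─┴───┐ │
│↓│↑ ↰│   │↓│       │ │
│ ├─┐ └───┤ └───┬─╴ │ │
│↓│ │↑ ← ↰│↳ → ↓│   │ │
│ ╵ ├───┐ └───┐ │ ╶─┴─┤
│↳ ↓│   │↑ ↰  │↓│     │
├─╴ │ ╷ └─┐ ╷ │ ├───╴ │
│↓ ↲│ │   │↑│ │↓│     │
│ ╶─┴─┴─╴ │ └─┘ ╵ ┌─╴ │
│B        │↑ ← ↲  │   │
└─────────┴───────┴───┘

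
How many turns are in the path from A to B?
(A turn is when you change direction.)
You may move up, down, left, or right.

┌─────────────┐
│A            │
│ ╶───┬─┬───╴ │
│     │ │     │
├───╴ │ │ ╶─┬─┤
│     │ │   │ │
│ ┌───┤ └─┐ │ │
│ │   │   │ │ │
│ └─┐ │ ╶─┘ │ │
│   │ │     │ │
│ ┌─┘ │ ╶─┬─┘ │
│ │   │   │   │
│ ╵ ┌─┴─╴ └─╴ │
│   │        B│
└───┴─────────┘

Directions: right, right, right, right, right, right, down, left, left, down, right, down, down, left, left, down, right, down, right, right
Number of turns: 10

Solution:

┌─────────────┐
│A → → → → → ↓│
│ ╶───┬─┬───╴ │
│     │ │↓ ← ↲│
├───╴ │ │ ╶─┬─┤
│     │ │↳ ↓│ │
│ ┌───┤ └─┐ │ │
│ │   │   │↓│ │
│ └─┐ │ ╶─┘ │ │
│   │ │↓ ← ↲│ │
│ ┌─┘ │ ╶─┬─┘ │
│ │   │↳ ↓│   │
│ ╵ ┌─┴─╴ └─╴ │
│   │    ↳ → B│
└───┴─────────┘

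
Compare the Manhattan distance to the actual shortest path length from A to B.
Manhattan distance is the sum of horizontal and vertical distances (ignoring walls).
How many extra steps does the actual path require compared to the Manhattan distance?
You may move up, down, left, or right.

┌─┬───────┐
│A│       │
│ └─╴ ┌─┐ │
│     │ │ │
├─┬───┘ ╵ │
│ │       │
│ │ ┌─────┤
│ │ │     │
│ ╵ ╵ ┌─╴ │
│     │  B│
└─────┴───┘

Manhattan distance: |4 - 0| + |4 - 0| = 8
Actual path length: 18
Extra steps: 18 - 8 = 10

Solution:

┌─┬───────┐
│A│  ↱ → ↓│
│ └─╴ ┌─┐ │
│↳ → ↑│ │↓│
├─┬───┘ ╵ │
│ │↓ ← ← ↲│
│ │ ┌─────┤
│ │↓│↱ → ↓│
│ ╵ ╵ ┌─╴ │
│  ↳ ↑│  B│
└─────┴───┘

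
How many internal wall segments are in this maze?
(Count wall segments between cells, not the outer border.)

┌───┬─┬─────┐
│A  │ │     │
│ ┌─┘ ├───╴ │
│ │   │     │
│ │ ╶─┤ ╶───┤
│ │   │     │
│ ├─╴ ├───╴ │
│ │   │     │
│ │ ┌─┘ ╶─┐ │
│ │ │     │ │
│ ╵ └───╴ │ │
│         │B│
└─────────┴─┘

Counting internal wall segments:
Total internal walls: 25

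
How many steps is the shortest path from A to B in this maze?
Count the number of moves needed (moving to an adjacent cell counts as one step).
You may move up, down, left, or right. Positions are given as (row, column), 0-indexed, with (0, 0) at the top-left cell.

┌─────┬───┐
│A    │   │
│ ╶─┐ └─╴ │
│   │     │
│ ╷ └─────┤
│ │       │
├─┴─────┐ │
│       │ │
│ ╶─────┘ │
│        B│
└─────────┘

Using BFS to find shortest path:
Start: (0, 0), End: (4, 4)
Path found:
(0,0) → (1,0) → (1,1) → (2,1) → (2,2) → (2,3) → (2,4) → (3,4) → (4,4)
Number of steps: 8

Solution:

┌─────┬───┐
│A    │   │
│ ╶─┐ └─╴ │
│↳ ↓│     │
│ ╷ └─────┤
│ │↳ → → ↓│
├─┴─────┐ │
│       │↓│
│ ╶─────┘ │
│        B│
└─────────┘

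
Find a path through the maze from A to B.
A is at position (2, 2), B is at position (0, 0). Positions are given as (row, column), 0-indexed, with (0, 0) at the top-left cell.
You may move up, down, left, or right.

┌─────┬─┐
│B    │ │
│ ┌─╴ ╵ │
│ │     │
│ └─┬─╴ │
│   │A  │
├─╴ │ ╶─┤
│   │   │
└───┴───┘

Finding the shortest path from (2, 2) to (0, 0):
Path length: 6 steps
Directions: right → up → left → up → left → left

Solution:

┌─────┬─┐
│B ← ↰│ │
│ ┌─╴ ╵ │
│ │  ↑ ↰│
│ └─┬─╴ │
│   │A ↑│
├─╴ │ ╶─┤
│   │   │
└───┴───┘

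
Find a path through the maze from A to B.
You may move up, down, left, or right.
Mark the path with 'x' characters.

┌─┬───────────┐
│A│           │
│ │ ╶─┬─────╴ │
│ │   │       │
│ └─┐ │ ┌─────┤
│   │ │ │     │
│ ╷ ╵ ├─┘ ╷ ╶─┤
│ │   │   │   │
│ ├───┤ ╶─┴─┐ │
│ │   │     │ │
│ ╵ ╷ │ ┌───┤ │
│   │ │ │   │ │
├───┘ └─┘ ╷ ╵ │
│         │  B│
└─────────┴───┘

Finding the shortest path through the maze:
Path length: 16 steps
Directions: down → down → down → down → down → right → up → right → down → down → right → right → up → right → down → right

Solution:

┌─┬───────────┐
│A│           │
│ │ ╶─┬─────╴ │
│x│   │       │
│ └─┐ │ ┌─────┤
│x  │ │ │     │
│ ╷ ╵ ├─┘ ╷ ╶─┤
│x│   │   │   │
│ ├───┤ ╶─┴─┐ │
│x│x x│     │ │
│ ╵ ╷ │ ┌───┤ │
│x x│x│ │x x│ │
├───┘ └─┘ ╷ ╵ │
│    x x x│x B│
└─────────┴───┘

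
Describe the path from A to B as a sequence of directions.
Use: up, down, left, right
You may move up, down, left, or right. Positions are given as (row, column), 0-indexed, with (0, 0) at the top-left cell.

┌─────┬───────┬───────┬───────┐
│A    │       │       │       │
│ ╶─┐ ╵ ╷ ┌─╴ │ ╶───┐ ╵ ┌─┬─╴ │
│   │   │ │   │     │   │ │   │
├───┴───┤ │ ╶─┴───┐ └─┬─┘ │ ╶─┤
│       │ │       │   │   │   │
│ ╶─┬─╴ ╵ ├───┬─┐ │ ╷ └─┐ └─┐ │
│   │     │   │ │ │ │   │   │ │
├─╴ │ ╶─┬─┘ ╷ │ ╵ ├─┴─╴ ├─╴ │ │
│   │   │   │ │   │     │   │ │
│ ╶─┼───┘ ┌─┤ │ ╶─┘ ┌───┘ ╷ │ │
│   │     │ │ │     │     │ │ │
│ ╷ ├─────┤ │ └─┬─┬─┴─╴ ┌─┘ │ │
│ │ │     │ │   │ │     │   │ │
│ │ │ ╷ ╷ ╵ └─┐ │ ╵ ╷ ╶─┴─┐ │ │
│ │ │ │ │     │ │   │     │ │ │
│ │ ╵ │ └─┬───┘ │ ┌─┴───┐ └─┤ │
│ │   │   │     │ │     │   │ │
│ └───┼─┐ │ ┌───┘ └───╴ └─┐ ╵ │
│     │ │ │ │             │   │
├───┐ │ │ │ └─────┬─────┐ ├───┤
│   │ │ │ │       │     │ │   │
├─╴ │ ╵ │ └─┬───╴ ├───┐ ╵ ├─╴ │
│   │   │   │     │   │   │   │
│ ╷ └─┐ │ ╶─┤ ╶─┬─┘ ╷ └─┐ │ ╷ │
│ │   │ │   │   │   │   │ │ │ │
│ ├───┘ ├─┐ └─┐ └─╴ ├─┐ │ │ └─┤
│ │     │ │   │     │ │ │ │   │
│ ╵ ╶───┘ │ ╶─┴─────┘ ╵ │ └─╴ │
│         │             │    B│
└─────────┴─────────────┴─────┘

Finding the path and converting it to directions:
Path through cells: (0,0) → (0,1) → (0,2) → (1,2) → (1,3) → (0,3) → (0,4) → (0,5) → (0,6) → (1,6) → (1,5) → (2,5) → (2,6) → (2,7) → (2,8) → (3,8) → (4,8) → (4,7) → (5,7) → (5,8) → (5,9) → (4,9) → (4,10) → (4,11) → (3,11) → (3,10) → (2,10) → (2,9) → (1,9) → (1,8) → (1,7) → (0,7) → (0,8) → (0,9) → (0,10) → (1,10) → (1,11) → (0,11) → (0,12) → (0,13) → (0,14) → (1,14) → (1,13) → (2,13) → (2,14) → (3,14) → (4,14) → (5,14) → (6,14) → (7,14) → (8,14) → (9,14) → (9,13) → (8,13) → (8,12) → (7,12) → (7,11) → (7,10) → (6,10) → (6,9) → (7,9) → (7,8) → (8,8) → (9,8) → (9,9) → (9,10) → (9,11) → (9,12) → (10,12) → (11,12) → (12,12) → (13,12) → (14,12) → (14,13) → (14,14)
Directions: right, right, down, right, up, right, right, right, down, left, down, right, right, right, down, down, left, down, right, right, up, right, right, up, left, up, left, up, left, left, up, right, right, right, down, right, up, right, right, right, down, left, down, right, down, down, down, down, down, down, down, left, up, left, up, left, left, up, left, down, left, down, down, right, right, right, right, down, down, down, down, down, right, right

Solution:

┌─────┬───────┬───────┬───────┐
│A → ↓│↱ → → ↓│↱ → → ↓│↱ → → ↓│
│ ╶─┐ ╵ ╷ ┌─╴ │ ╶───┐ ╵ ┌─┬─╴ │
│   │↳ ↑│ │↓ ↲│↑ ← ↰│↳ ↑│ │↓ ↲│
├───┴───┤ │ ╶─┴───┐ └─┬─┘ │ ╶─┤
│       │ │↳ → → ↓│↑ ↰│   │↳ ↓│
│ ╶─┬─╴ ╵ ├───┬─┐ │ ╷ └─┐ └─┐ │
│   │     │   │ │↓│ │↑ ↰│   │↓│
├─╴ │ ╶─┬─┘ ╷ │ ╵ ├─┴─╴ ├─╴ │ │
│   │   │   │ │↓ ↲│↱ → ↑│   │↓│
│ ╶─┼───┘ ┌─┤ │ ╶─┘ ┌───┘ ╷ │ │
│   │     │ │ │↳ → ↑│     │ │↓│
│ ╷ ├─────┤ │ └─┬─┬─┴─╴ ┌─┘ │ │
│ │ │     │ │   │ │↓ ↰  │   │↓│
│ │ │ ╷ ╷ ╵ └─┐ │ ╵ ╷ ╶─┴─┐ │ │
│ │ │ │ │     │ │↓ ↲│↑ ← ↰│ │↓│
│ │ ╵ │ └─┬───┘ │ ┌─┴───┐ └─┤ │
│ │   │   │     │↓│     │↑ ↰│↓│
│ └───┼─┐ │ ┌───┘ └───╴ └─┐ ╵ │
│     │ │ │ │    ↳ → → → ↓│↑ ↲│
├───┐ │ │ │ └─────┬─────┐ ├───┤
│   │ │ │ │       │     │↓│   │
├─╴ │ ╵ │ └─┬───╴ ├───┐ ╵ ├─╴ │
│   │   │   │     │   │  ↓│   │
│ ╷ └─┐ │ ╶─┤ ╶─┬─┘ ╷ └─┐ │ ╷ │
│ │   │ │   │   │   │   │↓│ │ │
│ ├───┘ ├─┐ └─┐ └─╴ ├─┐ │ │ └─┤
│ │     │ │   │     │ │ │↓│   │
│ ╵ ╶───┘ │ ╶─┴─────┘ ╵ │ └─╴ │
│         │             │↳ → B│
└─────────┴─────────────┴─────┘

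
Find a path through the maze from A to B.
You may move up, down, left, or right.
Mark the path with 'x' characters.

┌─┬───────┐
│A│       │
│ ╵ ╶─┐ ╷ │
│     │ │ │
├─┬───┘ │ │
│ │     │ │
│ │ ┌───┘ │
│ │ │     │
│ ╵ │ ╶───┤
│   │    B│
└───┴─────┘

Finding the shortest path through the maze:
Path length: 14 steps
Directions: down → right → up → right → right → right → down → down → down → left → left → down → right → right

Solution:

┌─┬───────┐
│A│x x x x│
│ ╵ ╶─┐ ╷ │
│x x  │ │x│
├─┬───┘ │ │
│ │     │x│
│ │ ┌───┘ │
│ │ │x x x│
│ ╵ │ ╶───┤
│   │x x B│
└───┴─────┘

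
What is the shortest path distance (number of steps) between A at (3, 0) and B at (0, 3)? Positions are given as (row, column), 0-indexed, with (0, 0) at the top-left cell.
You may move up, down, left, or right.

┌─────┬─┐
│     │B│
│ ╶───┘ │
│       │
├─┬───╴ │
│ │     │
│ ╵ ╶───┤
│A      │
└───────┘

Finding path from (3, 0) to (0, 3):
Path: (3,0) → (3,1) → (2,1) → (2,2) → (2,3) → (1,3) → (0,3)
Distance: 6 steps

Solution:

┌─────┬─┐
│     │B│
│ ╶───┘ │
│      ↑│
├─┬───╴ │
│ │↱ → ↑│
│ ╵ ╶───┤
│A ↑    │
└───────┘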